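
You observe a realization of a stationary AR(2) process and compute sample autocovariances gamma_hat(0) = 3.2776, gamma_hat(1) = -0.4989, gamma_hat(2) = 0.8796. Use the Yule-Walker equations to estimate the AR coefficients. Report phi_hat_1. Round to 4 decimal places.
\hat\phi_{1} = -0.1140

The Yule-Walker equations for an AR(p) process read, in matrix form,
  Gamma_p phi = r_p,   with   (Gamma_p)_{ij} = gamma(|i - j|),
                       (r_p)_i = gamma(i),   i,j = 1..p.
Substitute the sample gammas (Toeplitz matrix and right-hand side of size 2):
  Gamma_p = [[3.2776, -0.4989], [-0.4989, 3.2776]]
  r_p     = [-0.4989, 0.8796]
Written out:
  3.2776 phi_1 - 0.4989 phi_2 = -0.4989
  -0.4989 phi_1 + 3.2776 phi_2 = 0.8796
Solve by Cramer's rule:
  det = gamma(0)^2 - gamma(1)^2 = (3.2776)^2 - (-0.4989)^2 = 10.74266176 - 0.24890121 = 10.49376055
  phi_hat_1 = [gamma(1) gamma(0) - gamma(1) gamma(2)] / det = [(-0.4989)(3.2776) - (-0.4989)(0.8796)] / 10.49376055 = -1.1963622 / 10.49376055 = -0.114
  phi_hat_2 = [gamma(0) gamma(2) - gamma(1)^2] / det = [(3.2776)(0.8796) - (-0.4989)^2] / 10.49376055 = 2.63407575 / 10.49376055 = 0.251
So phi_hat = [-0.1140, 0.2510].
Therefore phi_hat_1 = -0.1140.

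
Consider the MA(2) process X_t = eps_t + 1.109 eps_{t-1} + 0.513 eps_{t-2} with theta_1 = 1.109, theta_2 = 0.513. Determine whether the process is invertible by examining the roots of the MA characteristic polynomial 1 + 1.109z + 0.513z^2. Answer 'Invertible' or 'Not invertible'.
\text{Invertible}

The MA(q) characteristic polynomial is P(z) = 1 + 1.109z + 0.513z^2.
Invertibility requires all roots to lie outside the unit circle, i.e. |z| > 1 for every root.
Set 1 + (1.109) z + (0.513) z^2 = 0, i.e. a z^2 + b z + c = 0 with a = 0.513, b = 1.109, c = 1.
Discriminant D = b^2 - 4ac = (1.109)^2 - 4*(0.513)*1 = 1.229881 - (2.052) = -0.822119.
D < 0, so the roots are the complex-conjugate pair z = (-b +/- i sqrt(-D)) / (2a) = -1.0809 +/- 0.8837i.
For a conjugate pair |z|^2 = z * conj(z) = (product of roots) = c/a = 1/(0.513) = 1.949318, so |z| = sqrt(1.949318) = 1.3962 for both roots.
Moduli of all roots: 1.3962, 1.3962.
All moduli strictly greater than 1? Yes.
Verdict: Invertible.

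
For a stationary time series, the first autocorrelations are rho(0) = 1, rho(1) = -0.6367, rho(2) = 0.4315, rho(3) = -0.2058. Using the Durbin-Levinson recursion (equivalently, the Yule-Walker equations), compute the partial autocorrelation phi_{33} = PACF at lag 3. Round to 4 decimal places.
\phi_{33} = 0.1429

The PACF at lag k is phi_{kk}, the last component of the solution
to the Yule-Walker system G_k phi = r_k where
  (G_k)_{ij} = rho(|i - j|), (r_k)_i = rho(i), i,j = 1..k.
Equivalently, Durbin-Levinson gives phi_{kk} iteratively:
  phi_{11} = rho(1)
  phi_{kk} = [rho(k) - sum_{j=1..k-1} phi_{k-1,j} rho(k-j)]
            / [1 - sum_{j=1..k-1} phi_{k-1,j} rho(j)],
  phi_{k,j} = phi_{k-1,j} - phi_{kk} phi_{k-1,k-j},  j = 1..k-1.
Step k = 1:
  phi_11 = rho(1) = -0.6367.
Step k = 2:
  phi_22 = [rho(2) - phi_11 rho(1)] / [1 - phi_11 rho(1)] = [0.4315 - (-0.6367)(-0.6367)] / [1 - (-0.6367)(-0.6367)]
         = 0.02611311 / 0.59461311 = 0.043916.
  Update: phi_21 = phi_11 - phi_22 phi_11 = -0.6367 - (0.043916)(-0.6367) = -0.608739.
Step k = 3:
  phi_33 = [rho(3) - phi_21 rho(2) - phi_22 rho(1)] / [1 - phi_21 rho(1) - phi_22 rho(2)]
    numerator   = -0.2058 - (-0.608739)(0.4315) - (0.043916)(-0.6367) = 0.08483211
    denominator = 1 - (-0.608739)(-0.6367) - (0.043916)(0.4315) = 0.59346632
  phi_33 = 0.08483211 / 0.59346632 = 0.1429.
Therefore phi_{33} = 0.1429.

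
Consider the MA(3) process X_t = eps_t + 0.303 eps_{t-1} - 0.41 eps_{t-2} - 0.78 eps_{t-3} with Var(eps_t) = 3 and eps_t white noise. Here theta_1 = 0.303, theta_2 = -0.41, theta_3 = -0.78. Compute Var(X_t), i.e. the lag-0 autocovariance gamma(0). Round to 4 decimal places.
\gamma(0) = 5.6049

For an MA(q) process X_t = eps_t + sum_i theta_i eps_{t-i} with
Var(eps_t) = sigma^2, the variance is
  gamma(0) = sigma^2 * (1 + sum_i theta_i^2).
  sum_i theta_i^2 = (0.303)^2 + (-0.41)^2 + (-0.78)^2 = 0.091809 + 0.1681 + 0.6084 = 0.868309.
  gamma(0) = 3 * (1 + 0.868309) = 3 * 1.868309 = 5.604927, which rounds to 5.6049.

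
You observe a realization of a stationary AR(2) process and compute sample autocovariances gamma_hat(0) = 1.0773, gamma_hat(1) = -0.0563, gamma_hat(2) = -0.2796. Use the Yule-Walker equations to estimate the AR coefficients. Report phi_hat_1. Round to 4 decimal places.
\hat\phi_{1} = -0.0660

The Yule-Walker equations for an AR(p) process read, in matrix form,
  Gamma_p phi = r_p,   with   (Gamma_p)_{ij} = gamma(|i - j|),
                       (r_p)_i = gamma(i),   i,j = 1..p.
Substitute the sample gammas (Toeplitz matrix and right-hand side of size 2):
  Gamma_p = [[1.0773, -0.0563], [-0.0563, 1.0773]]
  r_p     = [-0.0563, -0.2796]
Written out:
  1.0773 phi_1 - 0.0563 phi_2 = -0.0563
  -0.0563 phi_1 + 1.0773 phi_2 = -0.2796
Solve by Cramer's rule:
  det = gamma(0)^2 - gamma(1)^2 = (1.0773)^2 - (-0.0563)^2 = 1.16057529 - 0.00316969 = 1.1574056
  phi_hat_1 = [gamma(1) gamma(0) - gamma(1) gamma(2)] / det = [(-0.0563)(1.0773) - (-0.0563)(-0.2796)] / 1.1574056 = -0.07639347 / 1.1574056 = -0.066
  phi_hat_2 = [gamma(0) gamma(2) - gamma(1)^2] / det = [(1.0773)(-0.2796) - (-0.0563)^2] / 1.1574056 = -0.30438277 / 1.1574056 = -0.263
So phi_hat = [-0.0660, -0.2630].
Therefore phi_hat_1 = -0.0660.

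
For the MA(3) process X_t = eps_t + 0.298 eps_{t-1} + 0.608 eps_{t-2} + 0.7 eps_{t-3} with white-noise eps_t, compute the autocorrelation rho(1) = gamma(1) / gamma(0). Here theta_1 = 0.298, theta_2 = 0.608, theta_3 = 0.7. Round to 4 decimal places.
\rho(1) = 0.4644

For an MA(q) process with theta_0 = 1, the autocovariance is
  gamma(k) = sigma^2 * sum_{i=0..q-k} theta_i * theta_{i+k},
and rho(k) = gamma(k) / gamma(0). Sigma^2 cancels.
  numerator   = (1)*(0.298) + (0.298)*(0.608) + (0.608)*(0.7) = 0.904784.
  denominator = (1)^2 + (0.298)^2 + (0.608)^2 + (0.7)^2 = 1.948468.
  rho(1) = 0.904784 / 1.948468 = 0.4644.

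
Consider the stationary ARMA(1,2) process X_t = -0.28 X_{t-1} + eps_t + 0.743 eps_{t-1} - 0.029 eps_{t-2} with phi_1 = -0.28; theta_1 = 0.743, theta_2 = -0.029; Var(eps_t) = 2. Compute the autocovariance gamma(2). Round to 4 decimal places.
\gamma(2) = -0.2719

Multiply the model equation by X_{t-k} and take expectations. With theta_0 = psi_0 = 1 and psi_j the MA(infinity) weights, this gives
  gamma(k) - sum_i phi_i gamma(k-i) = c_k,
  c_k = sigma^2 * sum_{j=k..q} theta_j psi_{j-k}   (c_k = 0 for k > q),
using gamma(-m) = gamma(m).
psi-weights needed (psi_j = theta_j + sum_i phi_i psi_{j-i}):
  psi_1 = theta_1 + phi_1 = 0.743 + (-0.28) = 0.463
  psi_2 = theta_2 + phi_1 psi_1 = -0.029 + (-0.28)(0.463) = -0.15864
Right-hand sides:
  c_0 = sigma^2 (1 + theta_1 psi_1 + theta_2 psi_2) = 2 * (1 + (0.743)(0.463) + (-0.029)(-0.15864)) = 2 * 1.34861 = 2.697219
  c_1 = sigma^2 (theta_1 + theta_2 psi_1) = 2 * (0.743 + (-0.029)(0.463)) = 1.459146
  c_2 = sigma^2 theta_2 = 2 * (-0.029) = -0.058
Equations for k = 0 and k = 1 (AR order 1):
  gamma(0) = phi_1 gamma(1) + c_0
  gamma(1) = phi_1 gamma(0) + c_1
Substituting the second into the first: gamma(0) (1 - phi_1^2) = c_0 + phi_1 c_1, so
  gamma(0) = (c_0 + phi_1 c_1) / (1 - phi_1^2) = (2.697219 + (-0.28)(1.459146)) / (1 - (-0.28)^2) = 2.288658 / 0.9216 = 2.483353.
  gamma(1) = phi_1 gamma(0) + c_1 = (-0.28)(2.483353) + (1.459146) = 0.763807.
For k = 2: gamma(2) = phi_1 gamma(1) + c_2
  = (-0.28)(0.763807) + (-0.058) = -0.271866.
Therefore gamma(2) = -0.2719 (to 4 decimal places).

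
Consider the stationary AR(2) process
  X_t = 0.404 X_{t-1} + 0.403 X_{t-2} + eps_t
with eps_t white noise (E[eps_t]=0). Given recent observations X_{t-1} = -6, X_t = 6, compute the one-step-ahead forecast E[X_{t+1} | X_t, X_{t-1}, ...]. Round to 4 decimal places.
E[X_{t+1} \mid \mathcal F_t] = 0.0060

For an AR(p) model X_t = c + sum_i phi_i X_{t-i} + eps_t, the
one-step-ahead conditional mean is
  E[X_{t+1} | X_t, ...] = c + sum_i phi_i X_{t+1-i}.
Substitute known values:
  E[X_{t+1} | ...] = (0.404) * (6) + (0.403) * (-6)
                   = 0.0060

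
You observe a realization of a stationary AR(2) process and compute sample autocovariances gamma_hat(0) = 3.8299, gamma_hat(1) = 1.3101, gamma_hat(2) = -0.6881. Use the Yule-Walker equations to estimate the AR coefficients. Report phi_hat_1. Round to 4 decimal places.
\hat\phi_{1} = 0.4570

The Yule-Walker equations for an AR(p) process read, in matrix form,
  Gamma_p phi = r_p,   with   (Gamma_p)_{ij} = gamma(|i - j|),
                       (r_p)_i = gamma(i),   i,j = 1..p.
Substitute the sample gammas (Toeplitz matrix and right-hand side of size 2):
  Gamma_p = [[3.8299, 1.3101], [1.3101, 3.8299]]
  r_p     = [1.3101, -0.6881]
Written out:
  3.8299 phi_1 + 1.3101 phi_2 = 1.3101
  1.3101 phi_1 + 3.8299 phi_2 = -0.6881
Solve by Cramer's rule:
  det = gamma(0)^2 - gamma(1)^2 = (3.8299)^2 - (1.3101)^2 = 14.66813401 - 1.71636201 = 12.951772
  phi_hat_1 = [gamma(1) gamma(0) - gamma(1) gamma(2)] / det = [(1.3101)(3.8299) - (1.3101)(-0.6881)] / 12.951772 = 5.9190318 / 12.951772 = 0.457
  phi_hat_2 = [gamma(0) gamma(2) - gamma(1)^2] / det = [(3.8299)(-0.6881) - (1.3101)^2] / 12.951772 = -4.3517162 / 12.951772 = -0.336
So phi_hat = [0.4570, -0.3360].
Therefore phi_hat_1 = 0.4570.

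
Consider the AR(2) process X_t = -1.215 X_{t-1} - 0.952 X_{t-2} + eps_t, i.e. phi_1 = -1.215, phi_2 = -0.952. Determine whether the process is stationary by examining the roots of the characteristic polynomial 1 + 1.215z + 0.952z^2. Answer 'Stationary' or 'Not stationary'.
\text{Stationary}

The AR(p) characteristic polynomial is P(z) = 1 + 1.215z + 0.952z^2.
Stationarity requires all roots to lie outside the unit circle, i.e. |z| > 1 for every root.
Set 1 + (1.215) z + (0.952) z^2 = 0, i.e. a z^2 + b z + c = 0 with a = 0.952, b = 1.215, c = 1.
Discriminant D = b^2 - 4ac = (1.215)^2 - 4*(0.952)*1 = 1.476225 - (3.808) = -2.331775.
D < 0, so the roots are the complex-conjugate pair z = (-b +/- i sqrt(-D)) / (2a) = -0.6381 +/- 0.802i.
For a conjugate pair |z|^2 = z * conj(z) = (product of roots) = c/a = 1/(0.952) = 1.05042, so |z| = sqrt(1.05042) = 1.0249 for both roots.
Moduli of all roots: 1.0249, 1.0249.
All moduli strictly greater than 1? Yes.
Verdict: Stationary.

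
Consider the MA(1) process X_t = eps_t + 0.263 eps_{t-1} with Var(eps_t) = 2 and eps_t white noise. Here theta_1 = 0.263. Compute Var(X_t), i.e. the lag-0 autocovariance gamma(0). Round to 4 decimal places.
\gamma(0) = 2.1383

For an MA(q) process X_t = eps_t + sum_i theta_i eps_{t-i} with
Var(eps_t) = sigma^2, the variance is
  gamma(0) = sigma^2 * (1 + sum_i theta_i^2).
  sum_i theta_i^2 = (0.263)^2 = 0.069169.
  gamma(0) = 2 * (1 + 0.069169) = 2 * 1.069169 = 2.138338, which rounds to 2.1383.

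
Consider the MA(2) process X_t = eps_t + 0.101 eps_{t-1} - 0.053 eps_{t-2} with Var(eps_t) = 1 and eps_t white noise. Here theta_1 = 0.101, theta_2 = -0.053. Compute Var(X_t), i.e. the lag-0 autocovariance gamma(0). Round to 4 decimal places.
\gamma(0) = 1.0130

For an MA(q) process X_t = eps_t + sum_i theta_i eps_{t-i} with
Var(eps_t) = sigma^2, the variance is
  gamma(0) = sigma^2 * (1 + sum_i theta_i^2).
  sum_i theta_i^2 = (0.101)^2 + (-0.053)^2 = 0.010201 + 0.002809 = 0.01301.
  gamma(0) = 1 * (1 + 0.01301) = 1 * 1.01301 = 1.01301, which rounds to 1.0130.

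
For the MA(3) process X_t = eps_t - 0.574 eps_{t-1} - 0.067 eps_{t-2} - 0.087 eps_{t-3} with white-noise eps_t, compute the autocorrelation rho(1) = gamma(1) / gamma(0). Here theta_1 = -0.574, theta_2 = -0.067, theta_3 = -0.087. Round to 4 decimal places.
\rho(1) = -0.3949

For an MA(q) process with theta_0 = 1, the autocovariance is
  gamma(k) = sigma^2 * sum_{i=0..q-k} theta_i * theta_{i+k},
and rho(k) = gamma(k) / gamma(0). Sigma^2 cancels.
  numerator   = (1)*(-0.574) + (-0.574)*(-0.067) + (-0.067)*(-0.087) = -0.529713.
  denominator = (1)^2 + (-0.574)^2 + (-0.067)^2 + (-0.087)^2 = 1.341534.
  rho(1) = -0.529713 / 1.341534 = -0.3949.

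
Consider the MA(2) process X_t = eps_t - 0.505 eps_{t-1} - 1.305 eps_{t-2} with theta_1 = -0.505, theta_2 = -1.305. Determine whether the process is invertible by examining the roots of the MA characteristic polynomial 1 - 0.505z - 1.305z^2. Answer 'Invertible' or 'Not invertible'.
\text{Not invertible}

The MA(q) characteristic polynomial is P(z) = 1 - 0.505z - 1.305z^2.
Invertibility requires all roots to lie outside the unit circle, i.e. |z| > 1 for every root.
Set 1 + (-0.505) z + (-1.305) z^2 = 0, i.e. a z^2 + b z + c = 0 with a = -1.305, b = -0.505, c = 1.
Discriminant D = b^2 - 4ac = (-0.505)^2 - 4*(-1.305)*1 = 0.255025 - (-5.22) = 5.475025.
D >= 0, so the roots are real: z = (-b +/- sqrt(D)) / (2a) = (0.505 +/- 2.339877) / (-2.61).
  z_1 = (0.505 + 2.339877) / (-2.61) = -1.09,   |z_1| = 1.09.
  z_2 = (0.505 - 2.339877) / (-2.61) = 0.703,   |z_2| = 0.703.
Moduli of all roots: 1.0900, 0.7030.
All moduli strictly greater than 1? No.
Verdict: Not invertible.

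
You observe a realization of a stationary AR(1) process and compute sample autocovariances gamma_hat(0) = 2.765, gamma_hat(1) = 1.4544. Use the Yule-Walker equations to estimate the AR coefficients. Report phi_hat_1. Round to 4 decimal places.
\hat\phi_{1} = 0.5260

The Yule-Walker equations for an AR(p) process read, in matrix form,
  Gamma_p phi = r_p,   with   (Gamma_p)_{ij} = gamma(|i - j|),
                       (r_p)_i = gamma(i),   i,j = 1..p.
Substitute the sample gammas (Toeplitz matrix and right-hand side of size 1):
  Gamma_p = [[2.765]]
  r_p     = [1.4544]
With p = 1 this is the single equation gamma(0) phi_1 = gamma(1):
  phi_hat_1 = gamma(1) / gamma(0) = 1.4544 / 2.765 = 0.5260.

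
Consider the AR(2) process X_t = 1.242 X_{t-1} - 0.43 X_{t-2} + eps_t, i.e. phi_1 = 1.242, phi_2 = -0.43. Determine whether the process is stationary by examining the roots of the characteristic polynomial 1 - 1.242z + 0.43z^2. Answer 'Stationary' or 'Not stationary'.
\text{Stationary}

The AR(p) characteristic polynomial is P(z) = 1 - 1.242z + 0.43z^2.
Stationarity requires all roots to lie outside the unit circle, i.e. |z| > 1 for every root.
Set 1 + (-1.242) z + (0.43) z^2 = 0, i.e. a z^2 + b z + c = 0 with a = 0.43, b = -1.242, c = 1.
Discriminant D = b^2 - 4ac = (-1.242)^2 - 4*(0.43)*1 = 1.542564 - (1.72) = -0.177436.
D < 0, so the roots are the complex-conjugate pair z = (-b +/- i sqrt(-D)) / (2a) = 1.4442 +/- 0.4898i.
For a conjugate pair |z|^2 = z * conj(z) = (product of roots) = c/a = 1/(0.43) = 2.325581, so |z| = sqrt(2.325581) = 1.525 for both roots.
Moduli of all roots: 1.5250, 1.5250.
All moduli strictly greater than 1? Yes.
Verdict: Stationary.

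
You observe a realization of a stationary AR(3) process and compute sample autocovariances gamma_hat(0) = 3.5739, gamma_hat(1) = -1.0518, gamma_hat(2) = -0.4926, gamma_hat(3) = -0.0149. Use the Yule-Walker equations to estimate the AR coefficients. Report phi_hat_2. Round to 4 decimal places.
\hat\phi_{2} = -0.3000

The Yule-Walker equations for an AR(p) process read, in matrix form,
  Gamma_p phi = r_p,   with   (Gamma_p)_{ij} = gamma(|i - j|),
                       (r_p)_i = gamma(i),   i,j = 1..p.
Substitute the sample gammas (Toeplitz matrix and right-hand side of size 3):
  Gamma_p = [[3.5739, -1.0518, -0.4926], [-1.0518, 3.5739, -1.0518], [-0.4926, -1.0518, 3.5739]]
  r_p     = [-1.0518, -0.4926, -0.0149]
Written out (R1..R3):
  (R1) 3.5739 phi_1 - 1.0518 phi_2 - 0.4926 phi_3 = -1.0518
  (R2) -1.0518 phi_1 + 3.5739 phi_2 - 1.0518 phi_3 = -0.4926
  (R3) -0.4926 phi_1 - 1.0518 phi_2 + 3.5739 phi_3 = -0.0149
Gaussian elimination:
  R2 <- R2 - (-1.0518/3.5739) R1 = R2 - (-0.2943) R1:  3.264355 phi_2 - 1.196772 phi_3 = -0.802145
  R3 <- R3 - (-0.4926/3.5739) R1 = R3 - (-0.137833) R1:  -1.196772 phi_2 + 3.506004 phi_3 = -0.159872
  R3 <- R3 - (-1.196772/3.264355) R2 = R3 - (-0.366618) R2:  3.067245 phi_3 = -0.453953
Back-substitution:
  phi_hat_3 = -0.453953 / 3.067245 = -0.148
  phi_hat_2 = (-0.802145 - (-1.196772)(-0.148)) / 3.264355 = -0.299988
  phi_hat_1 = (-1.0518 - (-1.0518)(-0.299988) - (-0.4926)(-0.148)) / 3.5739 = -0.402986
So phi_hat = [-0.4030, -0.3000, -0.1480].
Therefore phi_hat_2 = -0.3000.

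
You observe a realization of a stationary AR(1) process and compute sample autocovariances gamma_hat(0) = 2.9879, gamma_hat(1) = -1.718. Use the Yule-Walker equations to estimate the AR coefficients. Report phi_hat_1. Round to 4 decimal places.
\hat\phi_{1} = -0.5750

The Yule-Walker equations for an AR(p) process read, in matrix form,
  Gamma_p phi = r_p,   with   (Gamma_p)_{ij} = gamma(|i - j|),
                       (r_p)_i = gamma(i),   i,j = 1..p.
Substitute the sample gammas (Toeplitz matrix and right-hand side of size 1):
  Gamma_p = [[2.9879]]
  r_p     = [-1.718]
With p = 1 this is the single equation gamma(0) phi_1 = gamma(1):
  phi_hat_1 = gamma(1) / gamma(0) = -1.718 / 2.9879 = -0.5750.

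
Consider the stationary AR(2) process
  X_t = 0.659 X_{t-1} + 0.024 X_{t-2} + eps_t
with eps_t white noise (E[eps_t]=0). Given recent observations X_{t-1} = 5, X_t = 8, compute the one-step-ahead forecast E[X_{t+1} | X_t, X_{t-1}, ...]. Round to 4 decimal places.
E[X_{t+1} \mid \mathcal F_t] = 5.3920

For an AR(p) model X_t = c + sum_i phi_i X_{t-i} + eps_t, the
one-step-ahead conditional mean is
  E[X_{t+1} | X_t, ...] = c + sum_i phi_i X_{t+1-i}.
Substitute known values:
  E[X_{t+1} | ...] = (0.659) * (8) + (0.024) * (5)
                   = 5.3920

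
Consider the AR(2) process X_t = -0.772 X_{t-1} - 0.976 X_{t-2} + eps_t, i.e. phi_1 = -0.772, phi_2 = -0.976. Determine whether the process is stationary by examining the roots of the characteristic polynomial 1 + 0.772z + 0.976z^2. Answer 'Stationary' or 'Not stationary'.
\text{Stationary}

The AR(p) characteristic polynomial is P(z) = 1 + 0.772z + 0.976z^2.
Stationarity requires all roots to lie outside the unit circle, i.e. |z| > 1 for every root.
Set 1 + (0.772) z + (0.976) z^2 = 0, i.e. a z^2 + b z + c = 0 with a = 0.976, b = 0.772, c = 1.
Discriminant D = b^2 - 4ac = (0.772)^2 - 4*(0.976)*1 = 0.595984 - (3.904) = -3.308016.
D < 0, so the roots are the complex-conjugate pair z = (-b +/- i sqrt(-D)) / (2a) = -0.3955 +/- 0.9318i.
For a conjugate pair |z|^2 = z * conj(z) = (product of roots) = c/a = 1/(0.976) = 1.02459, so |z| = sqrt(1.02459) = 1.0122 for both roots.
Moduli of all roots: 1.0122, 1.0122.
All moduli strictly greater than 1? Yes.
Verdict: Stationary.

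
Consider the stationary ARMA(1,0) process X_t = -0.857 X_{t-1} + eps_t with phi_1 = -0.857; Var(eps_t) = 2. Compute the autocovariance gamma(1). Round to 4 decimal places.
\gamma(1) = -6.4545

Multiply the model equation by X_{t-k} and take expectations. With theta_0 = psi_0 = 1 and psi_j the MA(infinity) weights, this gives
  gamma(k) - sum_i phi_i gamma(k-i) = c_k,
  c_k = sigma^2 * sum_{j=k..q} theta_j psi_{j-k}   (c_k = 0 for k > q),
using gamma(-m) = gamma(m).
Pure AR (q = 0): c_0 = sigma^2 = 2, c_k = 0 for k >= 1.
Equations for k = 0 and k = 1 (AR order 1):
  gamma(0) = phi_1 gamma(1) + c_0
  gamma(1) = phi_1 gamma(0) + c_1
Substituting the second into the first: gamma(0) (1 - phi_1^2) = c_0 + phi_1 c_1, so
  gamma(0) = c_0 / (1 - phi_1^2) = 2 / (1 - (-0.857)^2) = 2 / 0.265551 = 7.53151.
  gamma(1) = phi_1 gamma(0) = (-0.857)(7.53151) = -6.454504.
Therefore gamma(1) = -6.4545 (to 4 decimal places).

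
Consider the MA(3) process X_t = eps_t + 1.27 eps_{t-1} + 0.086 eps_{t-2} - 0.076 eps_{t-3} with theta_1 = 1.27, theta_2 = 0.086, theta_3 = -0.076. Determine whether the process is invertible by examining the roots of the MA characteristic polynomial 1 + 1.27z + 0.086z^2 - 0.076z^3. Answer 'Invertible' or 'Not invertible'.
\text{Not invertible}

The MA(q) characteristic polynomial is P(z) = 1 + 1.27z + 0.086z^2 - 0.076z^3.
Invertibility requires all roots to lie outside the unit circle, i.e. |z| > 1 for every root.
Degree 3: look for a simple real root z0 first, then factor out (1 - z/z0) and solve the remaining quadratic.
Testing z0 = 5: P(5) = 1 + (1.27)(5) + (0.086)(5)^2 + (-0.076)(5)^3
  = 1 + (6.35) + (2.15) + (-9.5) = 0.  So z_0 = 5 is a root, |z_0| = 5.
Divide out the factor (1 - 0.2 z) = (1 - z/z0) (since 1/z0 = 0.2):
  P(z) = (1 - 0.2 z)(1 + (1.47) z + (0.38) z^2)
  [check: z-coef 1.47 - (0.2) = 1.27; z^2-coef 0.38 - (0.2)(1.47) = 0.086; z^3-coef -(0.2)(0.38) = -0.076.]
Remaining roots from the quadratic factor 1 + (1.47) z + (0.38) z^2:
  Set 1 + (1.47) z + (0.38) z^2 = 0, i.e. a z^2 + b z + c = 0 with a = 0.38, b = 1.47, c = 1.
  Discriminant D = b^2 - 4ac = (1.47)^2 - 4*(0.38)*1 = 2.1609 - (1.52) = 0.6409.
  D >= 0, so the roots are real: z = (-b +/- sqrt(D)) / (2a) = (-1.47 +/- 0.800562) / (0.76).
    z_1 = (-1.47 + 0.800562) / (0.76) = -0.8808,   |z_1| = 0.8808.
    z_2 = (-1.47 - 0.800562) / (0.76) = -2.9876,   |z_2| = 2.9876.
Moduli of all roots: 5.0000, 0.8808, 2.9876.
All moduli strictly greater than 1? No.
Verdict: Not invertible.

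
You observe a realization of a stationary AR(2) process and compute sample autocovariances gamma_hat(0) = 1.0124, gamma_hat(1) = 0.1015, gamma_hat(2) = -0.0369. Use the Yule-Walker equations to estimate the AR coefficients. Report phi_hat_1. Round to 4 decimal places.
\hat\phi_{1} = 0.1050

The Yule-Walker equations for an AR(p) process read, in matrix form,
  Gamma_p phi = r_p,   with   (Gamma_p)_{ij} = gamma(|i - j|),
                       (r_p)_i = gamma(i),   i,j = 1..p.
Substitute the sample gammas (Toeplitz matrix and right-hand side of size 2):
  Gamma_p = [[1.0124, 0.1015], [0.1015, 1.0124]]
  r_p     = [0.1015, -0.0369]
Written out:
  1.0124 phi_1 + 0.1015 phi_2 = 0.1015
  0.1015 phi_1 + 1.0124 phi_2 = -0.0369
Solve by Cramer's rule:
  det = gamma(0)^2 - gamma(1)^2 = (1.0124)^2 - (0.1015)^2 = 1.02495376 - 0.01030225 = 1.01465151
  phi_hat_1 = [gamma(1) gamma(0) - gamma(1) gamma(2)] / det = [(0.1015)(1.0124) - (0.1015)(-0.0369)] / 1.01465151 = 0.10650395 / 1.01465151 = 0.105
  phi_hat_2 = [gamma(0) gamma(2) - gamma(1)^2] / det = [(1.0124)(-0.0369) - (0.1015)^2] / 1.01465151 = -0.04765981 / 1.01465151 = -0.047
So phi_hat = [0.1050, -0.0470].
Therefore phi_hat_1 = 0.1050.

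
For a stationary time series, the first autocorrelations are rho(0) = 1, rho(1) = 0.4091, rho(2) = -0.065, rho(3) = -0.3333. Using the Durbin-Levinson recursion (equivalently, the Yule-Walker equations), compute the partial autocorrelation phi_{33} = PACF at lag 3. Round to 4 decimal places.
\phi_{33} = -0.2411

The PACF at lag k is phi_{kk}, the last component of the solution
to the Yule-Walker system G_k phi = r_k where
  (G_k)_{ij} = rho(|i - j|), (r_k)_i = rho(i), i,j = 1..k.
Equivalently, Durbin-Levinson gives phi_{kk} iteratively:
  phi_{11} = rho(1)
  phi_{kk} = [rho(k) - sum_{j=1..k-1} phi_{k-1,j} rho(k-j)]
            / [1 - sum_{j=1..k-1} phi_{k-1,j} rho(j)],
  phi_{k,j} = phi_{k-1,j} - phi_{kk} phi_{k-1,k-j},  j = 1..k-1.
Step k = 1:
  phi_11 = rho(1) = 0.4091.
Step k = 2:
  phi_22 = [rho(2) - phi_11 rho(1)] / [1 - phi_11 rho(1)] = [-0.065 - (0.4091)(0.4091)] / [1 - (0.4091)(0.4091)]
         = -0.23236281 / 0.83263719 = -0.279068.
  Update: phi_21 = phi_11 - phi_22 phi_11 = 0.4091 - (-0.279068)(0.4091) = 0.523267.
Step k = 3:
  phi_33 = [rho(3) - phi_21 rho(2) - phi_22 rho(1)] / [1 - phi_21 rho(1) - phi_22 rho(2)]
    numerator   = -0.3333 - (0.523267)(-0.065) - (-0.279068)(0.4091) = -0.18512073
    denominator = 1 - (0.523267)(0.4091) - (-0.279068)(-0.065) = 0.76779205
  phi_33 = -0.18512073 / 0.76779205 = -0.2411.
Therefore phi_{33} = -0.2411.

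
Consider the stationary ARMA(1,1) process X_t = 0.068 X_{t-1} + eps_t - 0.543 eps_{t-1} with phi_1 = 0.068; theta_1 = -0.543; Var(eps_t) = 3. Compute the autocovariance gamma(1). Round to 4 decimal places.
\gamma(1) = -1.3788

Multiply the model equation by X_{t-k} and take expectations. With theta_0 = psi_0 = 1 and psi_j the MA(infinity) weights, this gives
  gamma(k) - sum_i phi_i gamma(k-i) = c_k,
  c_k = sigma^2 * sum_{j=k..q} theta_j psi_{j-k}   (c_k = 0 for k > q),
using gamma(-m) = gamma(m).
psi-weights needed (psi_j = theta_j + sum_i phi_i psi_{j-i}):
  psi_1 = theta_1 + phi_1 = -0.543 + (0.068) = -0.475
Right-hand sides:
  c_0 = sigma^2 (1 + theta_1 psi_1) = 3 * (1 + (-0.543)(-0.475)) = 3 * 1.257925 = 3.773775
  c_1 = sigma^2 theta_1 = 3 * (-0.543) = -1.629
  c_2 = 0
Equations for k = 0 and k = 1 (AR order 1):
  gamma(0) = phi_1 gamma(1) + c_0
  gamma(1) = phi_1 gamma(0) + c_1
Substituting the second into the first: gamma(0) (1 - phi_1^2) = c_0 + phi_1 c_1, so
  gamma(0) = (c_0 + phi_1 c_1) / (1 - phi_1^2) = (3.773775 + (0.068)(-1.629)) / (1 - (0.068)^2) = 3.663003 / 0.995376 = 3.680019.
  gamma(1) = phi_1 gamma(0) + c_1 = (0.068)(3.680019) + (-1.629) = -1.378759.
Therefore gamma(1) = -1.3788 (to 4 decimal places).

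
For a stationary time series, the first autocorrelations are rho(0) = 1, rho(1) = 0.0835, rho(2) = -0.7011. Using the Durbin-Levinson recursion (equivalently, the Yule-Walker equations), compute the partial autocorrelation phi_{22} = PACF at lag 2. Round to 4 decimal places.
\phi_{22} = -0.7130

The PACF at lag k is phi_{kk}, the last component of the solution
to the Yule-Walker system G_k phi = r_k where
  (G_k)_{ij} = rho(|i - j|), (r_k)_i = rho(i), i,j = 1..k.
Equivalently, Durbin-Levinson gives phi_{kk} iteratively:
  phi_{11} = rho(1)
  phi_{kk} = [rho(k) - sum_{j=1..k-1} phi_{k-1,j} rho(k-j)]
            / [1 - sum_{j=1..k-1} phi_{k-1,j} rho(j)],
  phi_{k,j} = phi_{k-1,j} - phi_{kk} phi_{k-1,k-j},  j = 1..k-1.
Step k = 1:
  phi_11 = rho(1) = 0.0835.
Step k = 2:
  phi_22 = [rho(2) - phi_11 rho(1)] / [1 - phi_11 rho(1)] = [-0.7011 - (0.0835)(0.0835)] / [1 - (0.0835)(0.0835)]
         = -0.70807225 / 0.99302775 = -0.713.
Therefore phi_{22} = -0.7130.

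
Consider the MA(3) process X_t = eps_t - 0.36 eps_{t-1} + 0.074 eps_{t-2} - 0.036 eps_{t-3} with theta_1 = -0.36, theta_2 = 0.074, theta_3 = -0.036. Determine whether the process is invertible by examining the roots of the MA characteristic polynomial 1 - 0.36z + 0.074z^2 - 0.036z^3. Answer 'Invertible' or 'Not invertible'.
\text{Invertible}

The MA(q) characteristic polynomial is P(z) = 1 - 0.36z + 0.074z^2 - 0.036z^3.
Invertibility requires all roots to lie outside the unit circle, i.e. |z| > 1 for every root.
Degree 3: look for a simple real root z0 first, then factor out (1 - z/z0) and solve the remaining quadratic.
Testing z0 = 2.5: P(2.5) = 1 + (-0.36)(2.5) + (0.074)(2.5)^2 + (-0.036)(2.5)^3
  = 1 + (-0.9) + (0.4625) + (-0.5625) = 0.  So z_0 = 2.5 is a root, |z_0| = 2.5.
Divide out the factor (1 - 0.4 z) = (1 - z/z0) (since 1/z0 = 0.4):
  P(z) = (1 - 0.4 z)(1 + (0.04) z + (0.09) z^2)
  [check: z-coef 0.04 - (0.4) = -0.36; z^2-coef 0.09 - (0.4)(0.04) = 0.074; z^3-coef -(0.4)(0.09) = -0.036.]
Remaining roots from the quadratic factor 1 + (0.04) z + (0.09) z^2:
  Set 1 + (0.04) z + (0.09) z^2 = 0, i.e. a z^2 + b z + c = 0 with a = 0.09, b = 0.04, c = 1.
  Discriminant D = b^2 - 4ac = (0.04)^2 - 4*(0.09)*1 = 0.0016 - (0.36) = -0.3584.
  D < 0, so the roots are the complex-conjugate pair z = (-b +/- i sqrt(-D)) / (2a) = -0.2222 +/- 3.3259i.
  For a conjugate pair |z|^2 = z * conj(z) = (product of roots) = c/a = 1/(0.09) = 11.111111, so |z| = sqrt(11.111111) = 3.3333 for both roots.
Moduli of all roots: 2.5000, 3.3333, 3.3333.
All moduli strictly greater than 1? Yes.
Verdict: Invertible.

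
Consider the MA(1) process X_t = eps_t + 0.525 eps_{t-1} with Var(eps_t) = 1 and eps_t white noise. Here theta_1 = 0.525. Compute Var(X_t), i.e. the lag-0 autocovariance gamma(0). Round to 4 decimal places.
\gamma(0) = 1.2756

For an MA(q) process X_t = eps_t + sum_i theta_i eps_{t-i} with
Var(eps_t) = sigma^2, the variance is
  gamma(0) = sigma^2 * (1 + sum_i theta_i^2).
  sum_i theta_i^2 = (0.525)^2 = 0.275625.
  gamma(0) = 1 * (1 + 0.275625) = 1 * 1.275625 = 1.275625, which rounds to 1.2756.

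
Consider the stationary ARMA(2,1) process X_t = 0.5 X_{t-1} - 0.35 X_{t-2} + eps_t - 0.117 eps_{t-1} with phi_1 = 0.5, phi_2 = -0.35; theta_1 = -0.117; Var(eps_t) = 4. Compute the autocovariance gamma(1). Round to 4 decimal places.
\gamma(1) = 1.4672

Multiply the model equation by X_{t-k} and take expectations. With theta_0 = psi_0 = 1 and psi_j the MA(infinity) weights, this gives
  gamma(k) - sum_i phi_i gamma(k-i) = c_k,
  c_k = sigma^2 * sum_{j=k..q} theta_j psi_{j-k}   (c_k = 0 for k > q),
using gamma(-m) = gamma(m).
psi-weights needed (psi_j = theta_j + sum_i phi_i psi_{j-i}):
  psi_1 = theta_1 + phi_1 = -0.117 + (0.5) = 0.383
Right-hand sides:
  c_0 = sigma^2 (1 + theta_1 psi_1) = 4 * (1 + (-0.117)(0.383)) = 4 * 0.955189 = 3.820756
  c_1 = sigma^2 theta_1 = 4 * (-0.117) = -0.468
  c_2 = 0
Equations for k = 0, 1, 2 (AR order 2, c_2 = 0):
  (E0) gamma(0) = phi_1 gamma(1) + phi_2 gamma(2) + c_0
  (E1) gamma(1) = phi_1 gamma(0) + phi_2 gamma(1) + c_1
  (E2) gamma(2) = phi_1 gamma(1) + phi_2 gamma(0)
From (E1): gamma(1) = A gamma(0) + B with
  A = phi_1 / (1 - phi_2) = 0.5 / 1.35 = 0.37037,   B = c_1 / (1 - phi_2) = -0.468 / 1.35 = -0.346667.
Insert (E2) into (E0): gamma(0) (1 - phi_2^2) = phi_1 (1 + phi_2) gamma(1) + c_0.
  phi_1 (1 + phi_2) = (0.5)(0.65) = 0.325,   1 - phi_2^2 = 0.8775.
Replace gamma(1) by A gamma(0) + B and collect gamma(0):
  gamma(0) [0.8775 - (0.325)(0.37037)] = (0.325)(-0.346667) + 3.820756
  gamma(0) * 0.75713 = 3.708089
  gamma(0) = 3.708089 / 0.75713 = 4.897562.
  gamma(1) = A gamma(0) + B = (0.37037)(4.897562) + (-0.346667) = 1.467245.
Therefore gamma(1) = 1.4672 (to 4 decimal places).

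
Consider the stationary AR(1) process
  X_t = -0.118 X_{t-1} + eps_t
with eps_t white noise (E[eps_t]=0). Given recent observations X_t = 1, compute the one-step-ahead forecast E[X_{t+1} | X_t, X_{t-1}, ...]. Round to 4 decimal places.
E[X_{t+1} \mid \mathcal F_t] = -0.1180

For an AR(p) model X_t = c + sum_i phi_i X_{t-i} + eps_t, the
one-step-ahead conditional mean is
  E[X_{t+1} | X_t, ...] = c + sum_i phi_i X_{t+1-i}.
Substitute known values:
  E[X_{t+1} | ...] = (-0.118) * (1)
                   = -0.1180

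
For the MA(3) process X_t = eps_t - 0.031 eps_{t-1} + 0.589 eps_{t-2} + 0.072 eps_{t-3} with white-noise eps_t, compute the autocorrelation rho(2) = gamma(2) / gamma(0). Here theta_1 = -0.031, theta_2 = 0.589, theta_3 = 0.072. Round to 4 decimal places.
\rho(2) = 0.4337

For an MA(q) process with theta_0 = 1, the autocovariance is
  gamma(k) = sigma^2 * sum_{i=0..q-k} theta_i * theta_{i+k},
and rho(k) = gamma(k) / gamma(0). Sigma^2 cancels.
  numerator   = (1)*(0.589) + (-0.031)*(0.072) = 0.586768.
  denominator = (1)^2 + (-0.031)^2 + (0.589)^2 + (0.072)^2 = 1.353066.
  rho(2) = 0.586768 / 1.353066 = 0.4337.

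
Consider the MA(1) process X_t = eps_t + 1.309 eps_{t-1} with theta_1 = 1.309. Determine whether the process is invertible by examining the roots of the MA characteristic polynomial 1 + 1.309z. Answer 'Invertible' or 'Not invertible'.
\text{Not invertible}

The MA(q) characteristic polynomial is P(z) = 1 + 1.309z.
Invertibility requires all roots to lie outside the unit circle, i.e. |z| > 1 for every root.
This is linear in z: 1 + (1.309) z = 0  =>  z = -1/(1.309) = -0.763942,  |z| = 0.763942.
Moduli of all roots: 0.7639.
All moduli strictly greater than 1? No.
Verdict: Not invertible.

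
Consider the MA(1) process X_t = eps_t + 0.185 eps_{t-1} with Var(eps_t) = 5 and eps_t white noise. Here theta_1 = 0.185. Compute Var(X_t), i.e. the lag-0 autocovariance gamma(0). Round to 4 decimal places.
\gamma(0) = 5.1711

For an MA(q) process X_t = eps_t + sum_i theta_i eps_{t-i} with
Var(eps_t) = sigma^2, the variance is
  gamma(0) = sigma^2 * (1 + sum_i theta_i^2).
  sum_i theta_i^2 = (0.185)^2 = 0.034225.
  gamma(0) = 5 * (1 + 0.034225) = 5 * 1.034225 = 5.171125, which rounds to 5.1711.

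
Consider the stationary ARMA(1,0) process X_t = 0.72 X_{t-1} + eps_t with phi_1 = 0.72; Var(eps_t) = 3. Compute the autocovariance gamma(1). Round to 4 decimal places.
\gamma(1) = 4.4850

Multiply the model equation by X_{t-k} and take expectations. With theta_0 = psi_0 = 1 and psi_j the MA(infinity) weights, this gives
  gamma(k) - sum_i phi_i gamma(k-i) = c_k,
  c_k = sigma^2 * sum_{j=k..q} theta_j psi_{j-k}   (c_k = 0 for k > q),
using gamma(-m) = gamma(m).
Pure AR (q = 0): c_0 = sigma^2 = 3, c_k = 0 for k >= 1.
Equations for k = 0 and k = 1 (AR order 1):
  gamma(0) = phi_1 gamma(1) + c_0
  gamma(1) = phi_1 gamma(0) + c_1
Substituting the second into the first: gamma(0) (1 - phi_1^2) = c_0 + phi_1 c_1, so
  gamma(0) = c_0 / (1 - phi_1^2) = 3 / (1 - (0.72)^2) = 3 / 0.4816 = 6.229236.
  gamma(1) = phi_1 gamma(0) = (0.72)(6.229236) = 4.48505.
Therefore gamma(1) = 4.4850 (to 4 decimal places).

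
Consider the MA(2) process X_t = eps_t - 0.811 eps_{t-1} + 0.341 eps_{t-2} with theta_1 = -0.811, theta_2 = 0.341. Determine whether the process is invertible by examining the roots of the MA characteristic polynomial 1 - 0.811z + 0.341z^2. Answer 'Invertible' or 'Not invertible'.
\text{Invertible}

The MA(q) characteristic polynomial is P(z) = 1 - 0.811z + 0.341z^2.
Invertibility requires all roots to lie outside the unit circle, i.e. |z| > 1 for every root.
Set 1 + (-0.811) z + (0.341) z^2 = 0, i.e. a z^2 + b z + c = 0 with a = 0.341, b = -0.811, c = 1.
Discriminant D = b^2 - 4ac = (-0.811)^2 - 4*(0.341)*1 = 0.657721 - (1.364) = -0.706279.
D < 0, so the roots are the complex-conjugate pair z = (-b +/- i sqrt(-D)) / (2a) = 1.1891 +/- 1.2323i.
For a conjugate pair |z|^2 = z * conj(z) = (product of roots) = c/a = 1/(0.341) = 2.932551, so |z| = sqrt(2.932551) = 1.7125 for both roots.
Moduli of all roots: 1.7125, 1.7125.
All moduli strictly greater than 1? Yes.
Verdict: Invertible.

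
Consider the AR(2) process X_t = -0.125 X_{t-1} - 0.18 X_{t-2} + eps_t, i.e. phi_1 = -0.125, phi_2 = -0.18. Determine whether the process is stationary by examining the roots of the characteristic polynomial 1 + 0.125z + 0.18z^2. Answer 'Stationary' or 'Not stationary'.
\text{Stationary}

The AR(p) characteristic polynomial is P(z) = 1 + 0.125z + 0.18z^2.
Stationarity requires all roots to lie outside the unit circle, i.e. |z| > 1 for every root.
Set 1 + (0.125) z + (0.18) z^2 = 0, i.e. a z^2 + b z + c = 0 with a = 0.18, b = 0.125, c = 1.
Discriminant D = b^2 - 4ac = (0.125)^2 - 4*(0.18)*1 = 0.015625 - (0.72) = -0.704375.
D < 0, so the roots are the complex-conjugate pair z = (-b +/- i sqrt(-D)) / (2a) = -0.3472 +/- 2.3313i.
For a conjugate pair |z|^2 = z * conj(z) = (product of roots) = c/a = 1/(0.18) = 5.555556, so |z| = sqrt(5.555556) = 2.357 for both roots.
Moduli of all roots: 2.3570, 2.3570.
All moduli strictly greater than 1? Yes.
Verdict: Stationary.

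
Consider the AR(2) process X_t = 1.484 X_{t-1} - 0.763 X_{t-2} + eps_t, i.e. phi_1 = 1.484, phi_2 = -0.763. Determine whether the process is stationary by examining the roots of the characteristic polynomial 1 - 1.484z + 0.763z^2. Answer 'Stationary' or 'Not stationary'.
\text{Stationary}

The AR(p) characteristic polynomial is P(z) = 1 - 1.484z + 0.763z^2.
Stationarity requires all roots to lie outside the unit circle, i.e. |z| > 1 for every root.
Set 1 + (-1.484) z + (0.763) z^2 = 0, i.e. a z^2 + b z + c = 0 with a = 0.763, b = -1.484, c = 1.
Discriminant D = b^2 - 4ac = (-1.484)^2 - 4*(0.763)*1 = 2.202256 - (3.052) = -0.849744.
D < 0, so the roots are the complex-conjugate pair z = (-b +/- i sqrt(-D)) / (2a) = 0.9725 +/- 0.6041i.
For a conjugate pair |z|^2 = z * conj(z) = (product of roots) = c/a = 1/(0.763) = 1.310616, so |z| = sqrt(1.310616) = 1.1448 for both roots.
Moduli of all roots: 1.1448, 1.1448.
All moduli strictly greater than 1? Yes.
Verdict: Stationary.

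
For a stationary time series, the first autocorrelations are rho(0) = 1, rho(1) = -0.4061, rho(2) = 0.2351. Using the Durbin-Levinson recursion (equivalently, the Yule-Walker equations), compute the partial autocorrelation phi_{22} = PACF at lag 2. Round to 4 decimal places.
\phi_{22} = 0.0840

The PACF at lag k is phi_{kk}, the last component of the solution
to the Yule-Walker system G_k phi = r_k where
  (G_k)_{ij} = rho(|i - j|), (r_k)_i = rho(i), i,j = 1..k.
Equivalently, Durbin-Levinson gives phi_{kk} iteratively:
  phi_{11} = rho(1)
  phi_{kk} = [rho(k) - sum_{j=1..k-1} phi_{k-1,j} rho(k-j)]
            / [1 - sum_{j=1..k-1} phi_{k-1,j} rho(j)],
  phi_{k,j} = phi_{k-1,j} - phi_{kk} phi_{k-1,k-j},  j = 1..k-1.
Step k = 1:
  phi_11 = rho(1) = -0.4061.
Step k = 2:
  phi_22 = [rho(2) - phi_11 rho(1)] / [1 - phi_11 rho(1)] = [0.2351 - (-0.4061)(-0.4061)] / [1 - (-0.4061)(-0.4061)]
         = 0.07018279 / 0.83508279 = 0.084.
Therefore phi_{22} = 0.0840.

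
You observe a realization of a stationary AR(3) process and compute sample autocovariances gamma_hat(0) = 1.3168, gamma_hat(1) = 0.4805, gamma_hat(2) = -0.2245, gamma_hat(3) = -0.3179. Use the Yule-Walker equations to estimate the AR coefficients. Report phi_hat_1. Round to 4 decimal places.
\hat\phi_{1} = 0.4791

The Yule-Walker equations for an AR(p) process read, in matrix form,
  Gamma_p phi = r_p,   with   (Gamma_p)_{ij} = gamma(|i - j|),
                       (r_p)_i = gamma(i),   i,j = 1..p.
Substitute the sample gammas (Toeplitz matrix and right-hand side of size 3):
  Gamma_p = [[1.3168, 0.4805, -0.2245], [0.4805, 1.3168, 0.4805], [-0.2245, 0.4805, 1.3168]]
  r_p     = [0.4805, -0.2245, -0.3179]
Written out (R1..R3):
  (R1) 1.3168 phi_1 + 0.4805 phi_2 - 0.2245 phi_3 = 0.4805
  (R2) 0.4805 phi_1 + 1.3168 phi_2 + 0.4805 phi_3 = -0.2245
  (R3) -0.2245 phi_1 + 0.4805 phi_2 + 1.3168 phi_3 = -0.3179
Gaussian elimination:
  R2 <- R2 - (0.4805/1.3168) R1 = R2 - (0.3649) R1:  1.141466 phi_2 + 0.56242 phi_3 = -0.399834
  R3 <- R3 - (-0.2245/1.3168) R1 = R3 - (-0.170489) R1:  0.56242 phi_2 + 1.278525 phi_3 = -0.23598
  R3 <- R3 - (0.56242/1.141466) R2 = R3 - (0.492717) R2:  1.001411 phi_3 = -0.038975
Back-substitution:
  phi_hat_3 = -0.038975 / 1.001411 = -0.03892
  phi_hat_2 = (-0.399834 - (0.56242)(-0.03892)) / 1.141466 = -0.331105
  phi_hat_1 = (0.4805 - (0.4805)(-0.331105) - (-0.2245)(-0.03892)) / 1.3168 = 0.479085
So phi_hat = [0.4791, -0.3311, -0.0389].
Therefore phi_hat_1 = 0.4791.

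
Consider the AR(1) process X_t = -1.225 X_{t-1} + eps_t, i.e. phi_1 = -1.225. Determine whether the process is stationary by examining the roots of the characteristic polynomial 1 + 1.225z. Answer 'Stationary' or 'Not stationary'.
\text{Not stationary}

The AR(p) characteristic polynomial is P(z) = 1 + 1.225z.
Stationarity requires all roots to lie outside the unit circle, i.e. |z| > 1 for every root.
This is linear in z: 1 + (1.225) z = 0  =>  z = -1/(1.225) = -0.816327,  |z| = 0.816327.
Moduli of all roots: 0.8163.
All moduli strictly greater than 1? No.
Verdict: Not stationary.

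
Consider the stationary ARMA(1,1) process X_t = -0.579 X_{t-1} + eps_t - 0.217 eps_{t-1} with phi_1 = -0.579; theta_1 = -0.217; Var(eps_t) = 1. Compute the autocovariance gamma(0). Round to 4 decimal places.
\gamma(0) = 1.9532

Multiply the model equation by X_{t-k} and take expectations. With theta_0 = psi_0 = 1 and psi_j the MA(infinity) weights, this gives
  gamma(k) - sum_i phi_i gamma(k-i) = c_k,
  c_k = sigma^2 * sum_{j=k..q} theta_j psi_{j-k}   (c_k = 0 for k > q),
using gamma(-m) = gamma(m).
psi-weights needed (psi_j = theta_j + sum_i phi_i psi_{j-i}):
  psi_1 = theta_1 + phi_1 = -0.217 + (-0.579) = -0.796
Right-hand sides:
  c_0 = sigma^2 (1 + theta_1 psi_1) = 1 * (1 + (-0.217)(-0.796)) = 1 * 1.172732 = 1.172732
  c_1 = sigma^2 theta_1 = 1 * (-0.217) = -0.217
  c_2 = 0
Equations for k = 0 and k = 1 (AR order 1):
  gamma(0) = phi_1 gamma(1) + c_0
  gamma(1) = phi_1 gamma(0) + c_1
Substituting the second into the first: gamma(0) (1 - phi_1^2) = c_0 + phi_1 c_1, so
  gamma(0) = (c_0 + phi_1 c_1) / (1 - phi_1^2) = (1.172732 + (-0.579)(-0.217)) / (1 - (-0.579)^2) = 1.298375 / 0.664759 = 1.953151.
Therefore gamma(0) = 1.9532 (to 4 decimal places).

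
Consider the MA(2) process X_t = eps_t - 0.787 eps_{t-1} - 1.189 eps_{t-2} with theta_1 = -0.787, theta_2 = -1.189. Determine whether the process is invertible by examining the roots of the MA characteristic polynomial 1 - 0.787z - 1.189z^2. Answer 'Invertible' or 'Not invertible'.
\text{Not invertible}

The MA(q) characteristic polynomial is P(z) = 1 - 0.787z - 1.189z^2.
Invertibility requires all roots to lie outside the unit circle, i.e. |z| > 1 for every root.
Set 1 + (-0.787) z + (-1.189) z^2 = 0, i.e. a z^2 + b z + c = 0 with a = -1.189, b = -0.787, c = 1.
Discriminant D = b^2 - 4ac = (-0.787)^2 - 4*(-1.189)*1 = 0.619369 - (-4.756) = 5.375369.
D >= 0, so the roots are real: z = (-b +/- sqrt(D)) / (2a) = (0.787 +/- 2.318484) / (-2.378).
  z_1 = (0.787 + 2.318484) / (-2.378) = -1.3059,   |z_1| = 1.3059.
  z_2 = (0.787 - 2.318484) / (-2.378) = 0.644,   |z_2| = 0.644.
Moduli of all roots: 1.3059, 0.6440.
All moduli strictly greater than 1? No.
Verdict: Not invertible.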